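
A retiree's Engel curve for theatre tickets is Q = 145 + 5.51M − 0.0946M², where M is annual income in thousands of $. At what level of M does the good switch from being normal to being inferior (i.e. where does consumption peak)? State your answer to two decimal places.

dQ/dM = 5.51 − 0.1892M.
The good is inferior where dQ/dM < 0. Setting dQ/dM = 0 gives M = 5.51 / 0.1892 = 29.12.

29.12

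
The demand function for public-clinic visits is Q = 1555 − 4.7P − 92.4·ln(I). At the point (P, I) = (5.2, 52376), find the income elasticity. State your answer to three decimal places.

-0.175

At P = 5.2, I = 52376: Q = 526.523.
Holding P constant, ∂Q/∂I = -92.4/I = -0.00176417.
η_I = (∂Q/∂I)·(I/Q) = -0.00176417 × (52376/526.523) = -0.175.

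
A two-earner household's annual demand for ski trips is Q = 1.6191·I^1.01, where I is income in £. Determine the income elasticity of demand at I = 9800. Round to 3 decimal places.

For Q = A·I^β the income elasticity is constant and equal to β.
Here β = 1.01, so η = 1.010.

1.010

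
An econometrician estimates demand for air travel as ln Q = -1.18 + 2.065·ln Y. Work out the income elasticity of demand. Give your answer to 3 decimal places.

2.065

In a log-linear demand, the coefficient on ln Y is the income elasticity.
So η = 2.065.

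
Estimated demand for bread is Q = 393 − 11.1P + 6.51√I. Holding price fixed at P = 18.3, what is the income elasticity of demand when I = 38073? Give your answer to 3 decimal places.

At P = 18.3, I = 38073: Q = 1460.121.
Holding P constant, ∂Q/∂I = 6.51/(2√I) = 0.0166818.
η_I = (∂Q/∂I)·(I/Q) = 0.0166818 × (38073/1460.121) = 0.435.

0.435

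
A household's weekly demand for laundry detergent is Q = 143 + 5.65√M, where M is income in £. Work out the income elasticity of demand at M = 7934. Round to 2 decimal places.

0.39

At M = 7934: Q = 646.262.
dQ/dM = 5.65/(2√M) = 0.0317156 at this income.
η = (dQ/dM)·(M/Q) = 0.0317156 × (7934/646.262) = 0.39.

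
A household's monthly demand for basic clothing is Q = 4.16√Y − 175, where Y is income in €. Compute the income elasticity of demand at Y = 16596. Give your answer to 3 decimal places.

0.742

At Y = 16596: Q = 360.914.
dQ/dY = 4.16/(2√Y) = 0.0161459 at this income.
η = (dQ/dY)·(Y/Q) = 0.0161459 × (16596/360.914) = 0.742.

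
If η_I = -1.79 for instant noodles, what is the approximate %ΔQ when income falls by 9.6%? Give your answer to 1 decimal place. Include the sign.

17.2%

%ΔQ ≈ η × %ΔI = -1.79 × (-9.6%) = 17.2%.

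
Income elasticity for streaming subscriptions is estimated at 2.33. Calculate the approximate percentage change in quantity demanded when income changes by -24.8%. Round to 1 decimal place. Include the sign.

-57.8%

%ΔQ ≈ η × %ΔI = 2.33 × (-24.8%) = -57.8%.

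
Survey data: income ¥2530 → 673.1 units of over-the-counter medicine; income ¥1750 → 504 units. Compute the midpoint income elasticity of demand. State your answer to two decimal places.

0.79

ΔQ = 504 − 673.1 = -169.1; midpoint Q̄ = (673.1 + 504)/2 = 588.55.
ΔI = 1750 − 2530 = -780; midpoint Ī = (2530 + 1750)/2 = 2140.
η = (ΔQ/Q̄) ÷ (ΔI/Ī) = (-169.1/588.55) ÷ (-780/2140) = 0.79.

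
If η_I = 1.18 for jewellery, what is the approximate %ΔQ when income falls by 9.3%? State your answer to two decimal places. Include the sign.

-10.97%

%ΔQ ≈ η × %ΔI = 1.18 × (-9.3%) = -10.97%.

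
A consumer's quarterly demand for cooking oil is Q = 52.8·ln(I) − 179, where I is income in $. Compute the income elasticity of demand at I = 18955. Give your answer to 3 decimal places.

0.155

At I = 18955: Q = 341.071.
dQ/dI = 52.8/I = 0.00278554 at this income.
η = (dQ/dI)·(I/Q) = 0.00278554 × (18955/341.071) = 0.155.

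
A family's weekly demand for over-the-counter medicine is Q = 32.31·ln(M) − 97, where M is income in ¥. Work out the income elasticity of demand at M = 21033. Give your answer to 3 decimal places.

0.144

At M = 21033: Q = 224.609.
dQ/dM = 32.31/M = 0.00153616 at this income.
η = (dQ/dM)·(M/Q) = 0.00153616 × (21033/224.609) = 0.144.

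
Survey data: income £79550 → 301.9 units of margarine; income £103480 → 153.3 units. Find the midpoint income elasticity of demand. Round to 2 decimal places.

-2.50

ΔQ = 153.3 − 301.9 = -148.6; midpoint Q̄ = (301.9 + 153.3)/2 = 227.6.
ΔI = 103480 − 79550 = 23930; midpoint Ī = (79550 + 103480)/2 = 91515.
η = (ΔQ/Q̄) ÷ (ΔI/Ī) = (-148.6/227.6) ÷ (23930/91515) = -2.50.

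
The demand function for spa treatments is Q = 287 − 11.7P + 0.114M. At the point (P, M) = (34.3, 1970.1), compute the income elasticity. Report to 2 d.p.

2.04

At P = 34.3, M = 1970.1: Q = 110.281.
Holding P constant, ∂Q/∂M = 0.114.
η_M = (∂Q/∂M)·(M/Q) = 0.114 × (1970.1/110.281) = 2.04.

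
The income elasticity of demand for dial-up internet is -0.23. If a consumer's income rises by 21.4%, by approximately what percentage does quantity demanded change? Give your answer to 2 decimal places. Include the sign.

%ΔQ ≈ η × %ΔI = -0.23 × 21.4% = -4.92%.

-4.92%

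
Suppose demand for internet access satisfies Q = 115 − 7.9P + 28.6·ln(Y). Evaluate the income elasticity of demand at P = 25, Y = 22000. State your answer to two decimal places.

At P = 25, Y = 22000: Q = 203.466.
Holding P constant, ∂Q/∂Y = 28.6/Y = 0.0013.
η_Y = (∂Q/∂Y)·(Y/Q) = 0.0013 × (22000/203.466) = 0.14.

0.14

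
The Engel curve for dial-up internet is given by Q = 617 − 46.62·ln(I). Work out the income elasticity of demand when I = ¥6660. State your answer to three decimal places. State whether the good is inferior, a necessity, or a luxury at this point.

-0.226 (inferior good)

At I = 6660: Q = 206.563.
dQ/dI = -46.62/I = -0.007 at this income.
η = (dQ/dI)·(I/Q) = -0.007 × (6660/206.563) = -0.226.
Since η < 0, the good is an inferior good.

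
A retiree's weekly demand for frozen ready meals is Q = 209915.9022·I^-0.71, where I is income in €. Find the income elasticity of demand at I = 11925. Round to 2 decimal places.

For Q = A·I^β the income elasticity is constant and equal to β.
Here β = -0.71, so η = -0.71.

-0.71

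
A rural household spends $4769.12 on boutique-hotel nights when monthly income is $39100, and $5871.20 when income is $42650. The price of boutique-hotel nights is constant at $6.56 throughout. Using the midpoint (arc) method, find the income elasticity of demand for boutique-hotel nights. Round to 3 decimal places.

With a constant price, Q₁ = 4769.12/6.56 = 727.000 and Q₂ = 5871.20/6.56 = 895.000 (equivalently, work directly with expenditure since P cancels).
Midpoint %ΔQ = (5871.20 − 4769.12)/5320.16 = 0.20715; midpoint %ΔI = (42650 − 39100)/40875 = 0.08685.
η = 0.20715 / 0.08685 = 2.385.

2.385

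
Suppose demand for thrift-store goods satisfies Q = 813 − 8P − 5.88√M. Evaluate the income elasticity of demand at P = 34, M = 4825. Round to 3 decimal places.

-1.541

At P = 34, M = 4825: Q = 132.562.
Holding P constant, ∂Q/∂M = -5.88/(2√M) = -0.0423252.
η_M = (∂Q/∂M)·(M/Q) = -0.0423252 × (4825/132.562) = -1.541.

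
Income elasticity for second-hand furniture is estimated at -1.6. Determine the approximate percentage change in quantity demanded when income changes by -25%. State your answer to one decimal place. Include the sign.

40.0%

%ΔQ ≈ η × %ΔI = -1.6 × (-25%) = 40.0%.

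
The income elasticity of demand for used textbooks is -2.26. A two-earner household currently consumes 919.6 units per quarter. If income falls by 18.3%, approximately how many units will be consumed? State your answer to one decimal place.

%ΔQ ≈ η × %ΔI = -2.26 × (-18.3%) = 41.358%.
New Q ≈ 919.6 × (1 + 0.41358) = 1299.9.

1299.9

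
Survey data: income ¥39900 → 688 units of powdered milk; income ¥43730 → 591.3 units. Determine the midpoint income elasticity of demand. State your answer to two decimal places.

ΔQ = 591.3 − 688 = -96.7; midpoint Q̄ = (688 + 591.3)/2 = 639.65.
ΔI = 43730 − 39900 = 3830; midpoint Ī = (39900 + 43730)/2 = 41815.
η = (ΔQ/Q̄) ÷ (ΔI/Ī) = (-96.7/639.65) ÷ (3830/41815) = -1.65.

-1.65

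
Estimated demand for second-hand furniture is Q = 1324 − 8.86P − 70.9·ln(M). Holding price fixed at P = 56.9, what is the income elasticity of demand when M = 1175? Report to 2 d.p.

-0.22

At P = 56.9, M = 1175: Q = 318.672.
Holding P constant, ∂Q/∂M = -70.9/M = -0.0603404.
η_M = (∂Q/∂M)·(M/Q) = -0.0603404 × (1175/318.672) = -0.22.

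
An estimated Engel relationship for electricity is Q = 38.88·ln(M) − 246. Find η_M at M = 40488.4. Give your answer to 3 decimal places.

0.234

At M = 40488.4: Q = 166.469.
dQ/dM = 38.88/M = 0.000960275 at this income.
η = (dQ/dM)·(M/Q) = 0.000960275 × (40488.4/166.469) = 0.234.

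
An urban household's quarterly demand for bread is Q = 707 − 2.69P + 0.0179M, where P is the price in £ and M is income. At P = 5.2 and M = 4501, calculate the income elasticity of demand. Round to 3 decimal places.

0.104

At P = 5.2, M = 4501: Q = 773.580.
Holding P constant, ∂Q/∂M = 0.0179.
η_M = (∂Q/∂M)·(M/Q) = 0.0179 × (4501/773.580) = 0.104.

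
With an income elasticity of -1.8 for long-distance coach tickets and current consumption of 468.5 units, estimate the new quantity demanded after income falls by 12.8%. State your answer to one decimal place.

576.4

%ΔQ ≈ η × %ΔI = -1.8 × (-12.8%) = 23.04%.
New Q ≈ 468.5 × (1 + 0.2304) = 576.4.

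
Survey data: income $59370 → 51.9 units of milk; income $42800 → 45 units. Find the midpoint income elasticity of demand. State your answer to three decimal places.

0.439

ΔQ = 45 − 51.9 = -6.9; midpoint Q̄ = (51.9 + 45)/2 = 48.45.
ΔI = 42800 − 59370 = -16570; midpoint Ī = (59370 + 42800)/2 = 51085.
η = (ΔQ/Q̄) ÷ (ΔI/Ī) = (-6.9/48.45) ÷ (-16570/51085) = 0.439.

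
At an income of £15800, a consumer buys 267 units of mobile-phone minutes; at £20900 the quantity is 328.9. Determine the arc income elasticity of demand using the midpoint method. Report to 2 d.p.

0.75

ΔQ = 328.9 − 267 = 61.9; midpoint Q̄ = (267 + 328.9)/2 = 297.95.
ΔI = 20900 − 15800 = 5100; midpoint Ī = (15800 + 20900)/2 = 18350.
η = (ΔQ/Q̄) ÷ (ΔI/Ī) = (61.9/297.95) ÷ (5100/18350) = 0.75.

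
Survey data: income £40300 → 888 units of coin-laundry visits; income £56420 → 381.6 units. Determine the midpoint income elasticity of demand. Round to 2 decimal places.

-2.39

ΔQ = 381.6 − 888 = -506.4; midpoint Q̄ = (888 + 381.6)/2 = 634.8.
ΔI = 56420 − 40300 = 16120; midpoint Ī = (40300 + 56420)/2 = 48360.
η = (ΔQ/Q̄) ÷ (ΔI/Ī) = (-506.4/634.8) ÷ (16120/48360) = -2.39.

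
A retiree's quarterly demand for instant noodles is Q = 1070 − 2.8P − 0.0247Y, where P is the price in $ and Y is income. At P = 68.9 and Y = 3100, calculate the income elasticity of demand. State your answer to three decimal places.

-0.096

At P = 68.9, Y = 3100: Q = 800.510.
Holding P constant, ∂Q/∂Y = −0.0247.
η_Y = (∂Q/∂Y)·(Y/Q) = -0.0247 × (3100/800.510) = -0.096.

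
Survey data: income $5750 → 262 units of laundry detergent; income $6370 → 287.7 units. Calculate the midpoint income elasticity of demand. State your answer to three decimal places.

0.914

ΔQ = 287.7 − 262 = 25.7; midpoint Q̄ = (262 + 287.7)/2 = 274.85.
ΔI = 6370 − 5750 = 620; midpoint Ī = (5750 + 6370)/2 = 6060.
η = (ΔQ/Q̄) ÷ (ΔI/Ī) = (25.7/274.85) ÷ (620/6060) = 0.914.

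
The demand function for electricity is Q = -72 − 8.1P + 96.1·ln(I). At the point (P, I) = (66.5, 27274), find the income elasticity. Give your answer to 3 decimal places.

At P = 66.5, I = 27274: Q = 370.886.
Holding P constant, ∂Q/∂I = 96.1/I = 0.0035235.
η_I = (∂Q/∂I)·(I/Q) = 0.0035235 × (27274/370.886) = 0.259.

0.259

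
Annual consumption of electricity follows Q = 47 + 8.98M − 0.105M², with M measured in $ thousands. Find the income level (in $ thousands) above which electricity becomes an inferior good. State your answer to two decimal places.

dQ/dM = 8.98 − 0.21M.
The good is inferior where dQ/dM < 0. Setting dQ/dM = 0 gives M = 8.98 / 0.21 = 42.76.

42.76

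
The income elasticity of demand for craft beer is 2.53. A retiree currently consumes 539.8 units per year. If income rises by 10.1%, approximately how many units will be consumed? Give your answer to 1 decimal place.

677.7

%ΔQ ≈ η × %ΔI = 2.53 × 10.1% = 25.553%.
New Q ≈ 539.8 × (1 + 0.25553) = 677.7.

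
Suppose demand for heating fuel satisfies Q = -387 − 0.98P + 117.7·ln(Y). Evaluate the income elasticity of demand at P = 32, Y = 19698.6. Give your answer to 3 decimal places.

At P = 32, Y = 19698.6: Q = 745.493.
Holding P constant, ∂Q/∂Y = 117.7/Y = 0.00597504.
η_Y = (∂Q/∂Y)·(Y/Q) = 0.00597504 × (19698.6/745.493) = 0.158.

0.158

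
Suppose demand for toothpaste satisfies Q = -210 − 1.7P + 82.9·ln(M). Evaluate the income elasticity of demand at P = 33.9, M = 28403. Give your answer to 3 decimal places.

0.142

At P = 33.9, M = 28403: Q = 582.447.
Holding P constant, ∂Q/∂M = 82.9/M = 0.00291871.
η_M = (∂Q/∂M)·(M/Q) = 0.00291871 × (28403/582.447) = 0.142.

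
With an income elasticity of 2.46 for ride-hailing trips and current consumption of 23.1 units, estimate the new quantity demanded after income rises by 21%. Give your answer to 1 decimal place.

%ΔQ ≈ η × %ΔI = 2.46 × 21% = 51.66%.
New Q ≈ 23.1 × (1 + 0.5166) = 35.0.

35.0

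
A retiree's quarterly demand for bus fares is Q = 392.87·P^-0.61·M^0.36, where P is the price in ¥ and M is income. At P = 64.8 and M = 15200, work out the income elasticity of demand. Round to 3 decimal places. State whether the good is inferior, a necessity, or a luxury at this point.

For a multiplicative demand Q = A·P^α·M^β, the income elasticity is β everywhere.
Here β = 0.36, so η = 0.360.
Since 0 < η < 1, this is a necessity.

0.360 (necessity)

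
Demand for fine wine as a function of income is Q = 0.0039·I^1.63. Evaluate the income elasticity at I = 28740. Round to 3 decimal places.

1.630

For Q = A·I^β the income elasticity is constant and equal to β.
Here β = 1.63, so η = 1.630.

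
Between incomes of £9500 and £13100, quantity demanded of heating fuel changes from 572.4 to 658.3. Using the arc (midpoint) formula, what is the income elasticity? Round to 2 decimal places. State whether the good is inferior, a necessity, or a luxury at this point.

ΔQ = 658.3 − 572.4 = 85.9; midpoint Q̄ = (572.4 + 658.3)/2 = 615.35.
ΔI = 13100 − 9500 = 3600; midpoint Ī = (9500 + 13100)/2 = 11300.
η = (ΔQ/Q̄) ÷ (ΔI/Ī) = (85.9/615.35) ÷ (3600/11300) = 0.44.
0 < η < 1 ⇒ necessity.

0.44 (necessity)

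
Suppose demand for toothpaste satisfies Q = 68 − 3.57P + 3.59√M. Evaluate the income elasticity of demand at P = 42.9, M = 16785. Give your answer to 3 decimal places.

At P = 42.9, M = 16785: Q = 379.956.
Holding P constant, ∂Q/∂M = 3.59/(2√M) = 0.0138549.
η_M = (∂Q/∂M)·(M/Q) = 0.0138549 × (16785/379.956) = 0.612.

0.612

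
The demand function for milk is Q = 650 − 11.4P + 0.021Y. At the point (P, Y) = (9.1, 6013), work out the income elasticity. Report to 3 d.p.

0.188

At P = 9.1, Y = 6013: Q = 672.533.
Holding P constant, ∂Q/∂Y = 0.021.
η_Y = (∂Q/∂Y)·(Y/Q) = 0.021 × (6013/672.533) = 0.188.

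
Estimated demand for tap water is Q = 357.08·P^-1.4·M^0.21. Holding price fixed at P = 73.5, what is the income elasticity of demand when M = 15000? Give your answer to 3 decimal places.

0.210

For a multiplicative demand Q = A·P^α·M^β, the income elasticity is β everywhere.
Here β = 0.21, so η = 0.210.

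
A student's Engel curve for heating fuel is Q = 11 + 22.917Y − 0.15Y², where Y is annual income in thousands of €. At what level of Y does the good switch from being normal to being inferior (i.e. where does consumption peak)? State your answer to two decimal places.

76.39

dQ/dY = 22.917 − 0.3Y.
The good is inferior where dQ/dY < 0. Setting dQ/dY = 0 gives Y = 22.917 / 0.3 = 76.39.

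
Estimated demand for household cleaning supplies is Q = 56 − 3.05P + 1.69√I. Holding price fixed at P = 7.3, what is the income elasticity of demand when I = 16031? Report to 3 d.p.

At P = 7.3, I = 16031: Q = 247.712.
Holding P constant, ∂Q/∂I = 1.69/(2√I) = 0.00667385.
η_I = (∂Q/∂I)·(I/Q) = 0.00667385 × (16031/247.712) = 0.432.

0.432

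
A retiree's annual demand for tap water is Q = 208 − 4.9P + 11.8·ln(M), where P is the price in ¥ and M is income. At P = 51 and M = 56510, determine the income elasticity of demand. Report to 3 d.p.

0.135

At P = 51, M = 56510: Q = 87.218.
Holding P constant, ∂Q/∂M = 11.8/M = 0.000208813.
η_M = (∂Q/∂M)·(M/Q) = 0.000208813 × (56510/87.218) = 0.135.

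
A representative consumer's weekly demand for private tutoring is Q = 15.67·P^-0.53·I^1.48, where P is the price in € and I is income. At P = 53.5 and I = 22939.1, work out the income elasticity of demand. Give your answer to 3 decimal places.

For a multiplicative demand Q = A·P^α·I^β, the income elasticity is β everywhere.
Here β = 1.48, so η = 1.480.

1.480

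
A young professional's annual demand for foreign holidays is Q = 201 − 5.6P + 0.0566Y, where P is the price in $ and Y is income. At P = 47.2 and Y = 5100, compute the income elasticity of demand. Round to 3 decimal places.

1.281

At P = 47.2, Y = 5100: Q = 225.340.
Holding P constant, ∂Q/∂Y = 0.0566.
η_Y = (∂Q/∂Y)·(Y/Q) = 0.0566 × (5100/225.340) = 1.281.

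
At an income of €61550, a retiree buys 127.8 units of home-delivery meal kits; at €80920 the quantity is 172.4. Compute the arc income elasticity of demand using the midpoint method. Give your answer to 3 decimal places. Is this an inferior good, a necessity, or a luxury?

ΔQ = 172.4 − 127.8 = 44.6; midpoint Q̄ = (127.8 + 172.4)/2 = 150.1.
ΔI = 80920 − 61550 = 19370; midpoint Ī = (61550 + 80920)/2 = 71235.
η = (ΔQ/Q̄) ÷ (ΔI/Ī) = (44.6/150.1) ÷ (19370/71235) = 1.093.
η > 1 ⇒ luxury.

1.093 (luxury)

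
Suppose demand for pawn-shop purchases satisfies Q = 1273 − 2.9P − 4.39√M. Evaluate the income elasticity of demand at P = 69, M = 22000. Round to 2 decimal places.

-0.77

At P = 69, M = 22000: Q = 421.758.
Holding P constant, ∂Q/∂M = -4.39/(2√M) = -0.0147987.
η_M = (∂Q/∂M)·(M/Q) = -0.0147987 × (22000/421.758) = -0.77.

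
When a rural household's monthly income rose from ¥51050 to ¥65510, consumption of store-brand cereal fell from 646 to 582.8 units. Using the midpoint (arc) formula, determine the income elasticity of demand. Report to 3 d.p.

-0.415

ΔQ = 582.8 − 646 = -63.2; midpoint Q̄ = (646 + 582.8)/2 = 614.4.
ΔI = 65510 − 51050 = 14460; midpoint Ī = (51050 + 65510)/2 = 58280.
η = (ΔQ/Q̄) ÷ (ΔI/Ī) = (-63.2/614.4) ÷ (14460/58280) = -0.415.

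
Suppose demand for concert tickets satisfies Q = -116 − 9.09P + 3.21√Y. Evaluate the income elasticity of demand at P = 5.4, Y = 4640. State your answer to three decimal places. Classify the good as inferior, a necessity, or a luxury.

2.041 (luxury)

At P = 5.4, Y = 4640: Q = 53.571.
Holding P constant, ∂Q/∂Y = 3.21/(2√Y) = 0.0235622.
η_Y = (∂Q/∂Y)·(Y/Q) = 0.0235622 × (4640/53.571) = 2.041.
Since η > 1, this is a luxury.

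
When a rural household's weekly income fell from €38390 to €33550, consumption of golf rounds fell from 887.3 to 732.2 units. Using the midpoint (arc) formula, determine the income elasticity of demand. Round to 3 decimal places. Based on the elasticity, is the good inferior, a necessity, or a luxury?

ΔQ = 732.2 − 887.3 = -155.1; midpoint Q̄ = (887.3 + 732.2)/2 = 809.75.
ΔI = 33550 − 38390 = -4840; midpoint Ī = (38390 + 33550)/2 = 35970.
η = (ΔQ/Q̄) ÷ (ΔI/Ī) = (-155.1/809.75) ÷ (-4840/35970) = 1.423.
η > 1 ⇒ luxury.

1.423 (luxury)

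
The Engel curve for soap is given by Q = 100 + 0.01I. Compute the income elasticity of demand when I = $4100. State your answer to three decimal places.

0.291

At I = 4100: Q = 141.000.
dQ/dI = 0.01.
η = (dQ/dI)·(I/Q) = 0.01 × (4100/141.000) = 0.291.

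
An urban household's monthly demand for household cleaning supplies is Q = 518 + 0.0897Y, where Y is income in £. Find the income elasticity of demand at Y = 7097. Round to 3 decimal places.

0.551

At Y = 7097: Q = 1154.601.
dQ/dY = 0.0897.
η = (dQ/dY)·(Y/Q) = 0.0897 × (7097/1154.601) = 0.551.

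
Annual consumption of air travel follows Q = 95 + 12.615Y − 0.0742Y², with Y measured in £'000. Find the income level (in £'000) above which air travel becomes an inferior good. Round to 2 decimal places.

85.01

dQ/dY = 12.615 − 0.1484Y.
The good is inferior where dQ/dY < 0. Setting dQ/dY = 0 gives Y = 12.615 / 0.1484 = 85.01.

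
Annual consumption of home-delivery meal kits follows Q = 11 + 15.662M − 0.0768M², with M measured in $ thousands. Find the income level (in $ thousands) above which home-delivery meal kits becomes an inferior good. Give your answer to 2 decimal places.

101.97

dQ/dM = 15.662 − 0.1536M.
The good is inferior where dQ/dM < 0. Setting dQ/dM = 0 gives M = 15.662 / 0.1536 = 101.97.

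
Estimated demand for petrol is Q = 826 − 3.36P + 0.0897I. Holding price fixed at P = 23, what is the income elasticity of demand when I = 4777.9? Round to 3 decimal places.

0.364

At P = 23, I = 4777.9: Q = 1177.298.
Holding P constant, ∂Q/∂I = 0.0897.
η_I = (∂Q/∂I)·(I/Q) = 0.0897 × (4777.9/1177.298) = 0.364.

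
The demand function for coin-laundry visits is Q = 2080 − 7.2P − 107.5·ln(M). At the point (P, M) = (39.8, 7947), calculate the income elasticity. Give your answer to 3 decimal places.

At P = 39.8, M = 7947: Q = 828.031.
Holding P constant, ∂Q/∂M = -107.5/M = -0.0135271.
η_M = (∂Q/∂M)·(M/Q) = -0.0135271 × (7947/828.031) = -0.130.

-0.130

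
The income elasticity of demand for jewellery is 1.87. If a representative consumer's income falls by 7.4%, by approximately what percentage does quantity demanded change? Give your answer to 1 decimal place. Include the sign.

-13.8%

%ΔQ ≈ η × %ΔI = 1.87 × (-7.4%) = -13.8%.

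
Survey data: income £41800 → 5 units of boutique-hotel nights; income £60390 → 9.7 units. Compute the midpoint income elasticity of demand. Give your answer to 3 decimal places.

1.758

ΔQ = 9.7 − 5 = 4.7; midpoint Q̄ = (5 + 9.7)/2 = 7.35.
ΔI = 60390 − 41800 = 18590; midpoint Ī = (41800 + 60390)/2 = 51095.
η = (ΔQ/Q̄) ÷ (ΔI/Ī) = (4.7/7.35) ÷ (18590/51095) = 1.758.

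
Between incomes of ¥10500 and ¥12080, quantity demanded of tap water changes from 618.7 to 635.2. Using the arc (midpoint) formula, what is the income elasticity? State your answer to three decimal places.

ΔQ = 635.2 − 618.7 = 16.5; midpoint Q̄ = (618.7 + 635.2)/2 = 626.95.
ΔI = 12080 − 10500 = 1580; midpoint Ī = (10500 + 12080)/2 = 11290.
η = (ΔQ/Q̄) ÷ (ΔI/Ī) = (16.5/626.95) ÷ (1580/11290) = 0.188.

0.188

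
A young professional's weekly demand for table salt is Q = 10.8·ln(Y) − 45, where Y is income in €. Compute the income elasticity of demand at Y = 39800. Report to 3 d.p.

0.156

At Y = 39800: Q = 69.390.
dQ/dY = 10.8/Y = 0.000271357 at this income.
η = (dQ/dY)·(Y/Q) = 0.000271357 × (39800/69.390) = 0.156.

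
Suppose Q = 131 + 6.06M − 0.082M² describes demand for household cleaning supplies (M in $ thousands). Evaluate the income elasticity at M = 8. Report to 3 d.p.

At M = 8: Q = 174.2320.
dQ/dM = 6.06 − 0.164M = 4.74800.
η = (dQ/dM)·(M/Q) = 4.74800 × (8/174.2320) = 0.218.

0.218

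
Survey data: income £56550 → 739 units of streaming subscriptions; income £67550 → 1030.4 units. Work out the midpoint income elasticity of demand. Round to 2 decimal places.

1.86

ΔQ = 1030.4 − 739 = 291.4; midpoint Q̄ = (739 + 1030.4)/2 = 884.7.
ΔI = 67550 − 56550 = 11000; midpoint Ī = (56550 + 67550)/2 = 62050.
η = (ΔQ/Q̄) ÷ (ΔI/Ī) = (291.4/884.7) ÷ (11000/62050) = 1.86.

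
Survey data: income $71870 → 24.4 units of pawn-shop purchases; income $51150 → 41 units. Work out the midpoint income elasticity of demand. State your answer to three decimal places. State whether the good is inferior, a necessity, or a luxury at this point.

ΔQ = 41 − 24.4 = 16.6; midpoint Q̄ = (24.4 + 41)/2 = 32.7.
ΔI = 51150 − 71870 = -20720; midpoint Ī = (71870 + 51150)/2 = 61510.
η = (ΔQ/Q̄) ÷ (ΔI/Ī) = (16.6/32.7) ÷ (-20720/61510) = -1.507.
η < 0 ⇒ inferior good.

-1.507 (inferior good)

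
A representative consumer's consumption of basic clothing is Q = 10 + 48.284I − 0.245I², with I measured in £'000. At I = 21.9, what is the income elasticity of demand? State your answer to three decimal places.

At I = 21.9: Q = 949.9152.
dQ/dI = 48.284 − 0.49I = 37.55300.
η = (dQ/dI)·(I/Q) = 37.55300 × (21.9/949.9152) = 0.866.

0.866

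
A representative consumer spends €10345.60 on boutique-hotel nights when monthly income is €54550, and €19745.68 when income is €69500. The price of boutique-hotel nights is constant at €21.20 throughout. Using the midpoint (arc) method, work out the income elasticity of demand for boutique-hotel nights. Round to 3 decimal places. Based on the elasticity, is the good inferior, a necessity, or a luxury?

With a constant price, Q₁ = 10345.60/21.20 = 488.000 and Q₂ = 19745.68/21.20 = 931.400 (equivalently, work directly with expenditure since P cancels).
Midpoint %ΔQ = (19745.68 − 10345.60)/15045.64 = 0.62477; midpoint %ΔI = (69500 − 54550)/62025 = 0.24103.
η = 0.62477 / 0.24103 = 2.592.
η > 1 ⇒ luxury.

2.592 (luxury)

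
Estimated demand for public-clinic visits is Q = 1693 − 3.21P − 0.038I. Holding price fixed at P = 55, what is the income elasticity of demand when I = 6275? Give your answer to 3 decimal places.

At P = 55, I = 6275: Q = 1278.000.
Holding P constant, ∂Q/∂I = −0.038.
η_I = (∂Q/∂I)·(I/Q) = -0.038 × (6275/1278.000) = -0.187.

-0.187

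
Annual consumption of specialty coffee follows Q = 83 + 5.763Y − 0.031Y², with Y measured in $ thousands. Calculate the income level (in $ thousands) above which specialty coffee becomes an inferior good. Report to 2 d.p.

dQ/dY = 5.763 − 0.062Y.
The good is inferior where dQ/dY < 0. Setting dQ/dY = 0 gives Y = 5.763 / 0.062 = 92.95.

92.95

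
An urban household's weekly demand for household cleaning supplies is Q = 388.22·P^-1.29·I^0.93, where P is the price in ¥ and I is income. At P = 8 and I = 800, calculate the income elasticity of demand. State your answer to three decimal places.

0.930

For a multiplicative demand Q = A·P^α·I^β, the income elasticity is β everywhere.
Here β = 0.93, so η = 0.930.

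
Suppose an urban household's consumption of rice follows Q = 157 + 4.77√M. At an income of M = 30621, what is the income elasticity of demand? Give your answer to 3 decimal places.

0.421

At M = 30621: Q = 991.695.
dQ/dM = 4.77/(2√M) = 0.0136295 at this income.
η = (dQ/dM)·(M/Q) = 0.0136295 × (30621/991.695) = 0.421.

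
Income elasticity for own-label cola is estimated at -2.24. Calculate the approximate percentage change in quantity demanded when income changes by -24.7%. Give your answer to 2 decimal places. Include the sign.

55.33%

%ΔQ ≈ η × %ΔI = -2.24 × (-24.7%) = 55.33%.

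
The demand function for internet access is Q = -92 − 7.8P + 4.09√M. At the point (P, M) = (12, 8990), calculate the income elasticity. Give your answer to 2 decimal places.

At P = 12, M = 8990: Q = 202.196.
Holding P constant, ∂Q/∂M = 4.09/(2√M) = 0.0215682.
η_M = (∂Q/∂M)·(M/Q) = 0.0215682 × (8990/202.196) = 0.96.

0.96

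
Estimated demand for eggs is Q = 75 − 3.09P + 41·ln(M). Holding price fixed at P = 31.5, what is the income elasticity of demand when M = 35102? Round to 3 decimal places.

0.101

At P = 31.5, M = 35102: Q = 406.772.
Holding P constant, ∂Q/∂M = 41/M = 0.00116802.
η_M = (∂Q/∂M)·(M/Q) = 0.00116802 × (35102/406.772) = 0.101.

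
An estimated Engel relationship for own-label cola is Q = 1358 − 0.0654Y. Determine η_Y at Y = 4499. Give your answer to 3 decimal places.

-0.277

At Y = 4499: Q = 1063.765.
dQ/dY = −0.0654.
η = (dQ/dY)·(Y/Q) = -0.0654 × (4499/1063.765) = -0.277.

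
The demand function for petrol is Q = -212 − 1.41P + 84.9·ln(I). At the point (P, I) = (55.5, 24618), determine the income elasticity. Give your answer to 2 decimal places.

0.15

At P = 55.5, I = 24618: Q = 568.189.
Holding P constant, ∂Q/∂I = 84.9/I = 0.0034487.
η_I = (∂Q/∂I)·(I/Q) = 0.0034487 × (24618/568.189) = 0.15.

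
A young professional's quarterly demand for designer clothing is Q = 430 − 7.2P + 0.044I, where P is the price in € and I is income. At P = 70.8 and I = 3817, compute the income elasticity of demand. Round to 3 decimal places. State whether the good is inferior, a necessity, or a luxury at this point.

1.904 (luxury)

At P = 70.8, I = 3817: Q = 88.188.
Holding P constant, ∂Q/∂I = 0.044.
η_I = (∂Q/∂I)·(I/Q) = 0.044 × (3817/88.188) = 1.904.
Since η > 1, this is a luxury.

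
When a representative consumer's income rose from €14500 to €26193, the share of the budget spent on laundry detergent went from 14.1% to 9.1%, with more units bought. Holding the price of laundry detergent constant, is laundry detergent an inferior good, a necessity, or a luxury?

Quantity rises but the budget share falls as income rises, so 0 < η < 1.

necessity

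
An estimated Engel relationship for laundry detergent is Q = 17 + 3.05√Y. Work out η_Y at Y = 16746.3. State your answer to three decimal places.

0.479

At Y = 16746.3: Q = 411.693.
dQ/dY = 3.05/(2√Y) = 0.0117845 at this income.
η = (dQ/dY)·(Y/Q) = 0.0117845 × (16746.3/411.693) = 0.479.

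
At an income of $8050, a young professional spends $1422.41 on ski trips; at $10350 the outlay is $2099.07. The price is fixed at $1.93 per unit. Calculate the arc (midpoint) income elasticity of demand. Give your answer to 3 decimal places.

With a constant price, Q₁ = 1422.41/1.93 = 737.000 and Q₂ = 2099.07/1.93 = 1087.601 (equivalently, work directly with expenditure since P cancels).
Midpoint %ΔQ = (2099.07 − 1422.41)/1760.74 = 0.38430; midpoint %ΔI = (10350 − 8050)/9200 = 0.25000.
η = 0.38430 / 0.25000 = 1.537.

1.537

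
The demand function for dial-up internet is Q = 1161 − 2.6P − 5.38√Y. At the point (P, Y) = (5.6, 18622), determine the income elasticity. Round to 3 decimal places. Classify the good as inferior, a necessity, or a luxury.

At P = 5.6, Y = 18622: Q = 412.272.
Holding P constant, ∂Q/∂Y = -5.38/(2√Y) = -0.0197124.
η_Y = (∂Q/∂Y)·(Y/Q) = -0.0197124 × (18622/412.272) = -0.890.
Since η < 0, this is an inferior good.

-0.890 (inferior good)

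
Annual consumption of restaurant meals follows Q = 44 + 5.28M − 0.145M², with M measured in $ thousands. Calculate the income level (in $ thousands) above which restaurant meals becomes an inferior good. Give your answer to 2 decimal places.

dQ/dM = 5.28 − 0.29M.
The good is inferior where dQ/dM < 0. Setting dQ/dM = 0 gives M = 5.28 / 0.29 = 18.21.

18.21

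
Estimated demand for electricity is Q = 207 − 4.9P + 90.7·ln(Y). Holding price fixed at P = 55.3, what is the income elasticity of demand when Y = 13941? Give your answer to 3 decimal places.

0.113

At P = 55.3, Y = 13941: Q = 801.543.
Holding P constant, ∂Q/∂Y = 90.7/Y = 0.00650599.
η_Y = (∂Q/∂Y)·(Y/Q) = 0.00650599 × (13941/801.543) = 0.113.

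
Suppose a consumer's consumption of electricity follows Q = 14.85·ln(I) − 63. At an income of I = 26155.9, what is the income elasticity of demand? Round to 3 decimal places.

At I = 26155.9: Q = 88.052.
dQ/dI = 14.85/I = 0.00056775 at this income.
η = (dQ/dI)·(I/Q) = 0.00056775 × (26155.9/88.052) = 0.169.

0.169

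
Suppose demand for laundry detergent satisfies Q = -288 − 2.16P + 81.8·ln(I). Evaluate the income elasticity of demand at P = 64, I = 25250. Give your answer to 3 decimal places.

0.203

At P = 64, I = 25250: Q = 402.932.
Holding P constant, ∂Q/∂I = 81.8/I = 0.0032396.
η_I = (∂Q/∂I)·(I/Q) = 0.0032396 × (25250/402.932) = 0.203.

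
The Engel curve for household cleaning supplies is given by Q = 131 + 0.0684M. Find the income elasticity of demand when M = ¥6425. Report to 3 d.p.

At M = 6425: Q = 570.470.
dQ/dM = 0.0684.
η = (dQ/dM)·(M/Q) = 0.0684 × (6425/570.470) = 0.770.

0.770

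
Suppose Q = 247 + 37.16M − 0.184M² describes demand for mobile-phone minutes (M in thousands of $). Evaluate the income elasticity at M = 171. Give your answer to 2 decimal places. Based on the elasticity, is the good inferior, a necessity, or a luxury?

-3.61 (inferior good)

At M = 171: Q = 1221.0160.
dQ/dM = 37.16 − 0.368M = -25.76800.
η = (dQ/dM)·(M/Q) = -25.76800 × (171/1221.0160) = -3.61.
η < 0 ⇒ inferior good.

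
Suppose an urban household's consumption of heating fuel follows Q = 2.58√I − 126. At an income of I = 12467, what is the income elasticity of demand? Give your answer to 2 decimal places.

0.89

At I = 12467: Q = 162.072.
dQ/dI = 2.58/(2√I) = 0.0115534 at this income.
η = (dQ/dI)·(I/Q) = 0.0115534 × (12467/162.072) = 0.89.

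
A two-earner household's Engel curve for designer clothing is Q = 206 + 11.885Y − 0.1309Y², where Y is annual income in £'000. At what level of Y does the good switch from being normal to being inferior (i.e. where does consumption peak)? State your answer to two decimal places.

45.40

dQ/dY = 11.885 − 0.2618Y.
The good is inferior where dQ/dY < 0. Setting dQ/dY = 0 gives Y = 11.885 / 0.2618 = 45.40.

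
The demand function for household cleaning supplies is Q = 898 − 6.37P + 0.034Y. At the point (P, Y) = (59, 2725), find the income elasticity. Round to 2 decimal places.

0.15

At P = 59, Y = 2725: Q = 614.820.
Holding P constant, ∂Q/∂Y = 0.034.
η_Y = (∂Q/∂Y)·(Y/Q) = 0.034 × (2725/614.820) = 0.15.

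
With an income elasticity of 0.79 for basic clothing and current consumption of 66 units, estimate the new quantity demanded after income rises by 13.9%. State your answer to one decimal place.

%ΔQ ≈ η × %ΔI = 0.79 × 13.9% = 10.981%.
New Q ≈ 66 × (1 + 0.10981) = 73.2.

73.2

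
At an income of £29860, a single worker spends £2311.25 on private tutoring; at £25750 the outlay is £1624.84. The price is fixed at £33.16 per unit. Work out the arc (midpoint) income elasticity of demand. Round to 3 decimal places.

2.360

With a constant price, Q₁ = 2311.25/33.16 = 69.700 and Q₂ = 1624.84/33.16 = 49.000 (equivalently, work directly with expenditure since P cancels).
Midpoint %ΔQ = (1624.84 − 2311.25)/1968.05 = -0.34878; midpoint %ΔI = (25750 − 29860)/27805 = -0.14782.
η = -0.34878 / -0.14782 = 2.360.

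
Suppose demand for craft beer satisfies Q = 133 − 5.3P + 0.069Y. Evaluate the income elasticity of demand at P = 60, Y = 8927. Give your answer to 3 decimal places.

1.429

At P = 60, Y = 8927: Q = 430.963.
Holding P constant, ∂Q/∂Y = 0.069.
η_Y = (∂Q/∂Y)·(Y/Q) = 0.069 × (8927/430.963) = 1.429.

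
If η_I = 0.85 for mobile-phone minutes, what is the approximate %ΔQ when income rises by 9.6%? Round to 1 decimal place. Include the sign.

8.2%

%ΔQ ≈ η × %ΔI = 0.85 × 9.6% = 8.2%.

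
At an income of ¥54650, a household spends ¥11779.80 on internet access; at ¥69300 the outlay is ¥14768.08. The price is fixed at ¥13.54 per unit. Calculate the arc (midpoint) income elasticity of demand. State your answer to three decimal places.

With a constant price, Q₁ = 11779.80/13.54 = 870.000 and Q₂ = 14768.08/13.54 = 1090.700 (equivalently, work directly with expenditure since P cancels).
Midpoint %ΔQ = (14768.08 − 11779.80)/13273.94 = 0.22512; midpoint %ΔI = (69300 − 54650)/61975 = 0.23639.
η = 0.22512 / 0.23639 = 0.952.

0.952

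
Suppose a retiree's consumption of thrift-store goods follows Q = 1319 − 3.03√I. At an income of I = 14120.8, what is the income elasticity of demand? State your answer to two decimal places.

At I = 14120.8: Q = 958.942.
dQ/dI = -3.03/(2√I) = -0.0127492 at this income.
η = (dQ/dI)·(I/Q) = -0.0127492 × (14120.8/958.942) = -0.19.

-0.19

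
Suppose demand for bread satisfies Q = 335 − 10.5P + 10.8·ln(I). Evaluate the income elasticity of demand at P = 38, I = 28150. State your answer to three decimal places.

0.232

At P = 38, I = 28150: Q = 46.649.
Holding P constant, ∂Q/∂I = 10.8/I = 0.000383659.
η_I = (∂Q/∂I)·(I/Q) = 0.000383659 × (28150/46.649) = 0.232.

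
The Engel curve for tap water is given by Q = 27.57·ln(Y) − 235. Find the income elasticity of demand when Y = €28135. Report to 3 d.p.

0.581

At Y = 28135: Q = 47.448.
dQ/dY = 27.57/Y = 0.000979918 at this income.
η = (dQ/dY)·(Y/Q) = 0.000979918 × (28135/47.448) = 0.581.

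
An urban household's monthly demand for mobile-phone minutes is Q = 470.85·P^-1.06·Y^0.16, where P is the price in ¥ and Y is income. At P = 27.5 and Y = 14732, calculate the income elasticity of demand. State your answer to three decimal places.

For a multiplicative demand Q = A·P^α·Y^β, the income elasticity is β everywhere.
Here β = 0.16, so η = 0.160.

0.160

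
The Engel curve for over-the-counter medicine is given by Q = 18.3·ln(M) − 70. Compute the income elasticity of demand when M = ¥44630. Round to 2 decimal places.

At M = 44630: Q = 125.923.
dQ/dM = 18.3/M = 0.000410038 at this income.
η = (dQ/dM)·(M/Q) = 0.000410038 × (44630/125.923) = 0.15.

0.15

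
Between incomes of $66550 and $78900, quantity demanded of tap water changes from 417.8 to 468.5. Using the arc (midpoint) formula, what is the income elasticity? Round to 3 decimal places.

ΔQ = 468.5 − 417.8 = 50.7; midpoint Q̄ = (417.8 + 468.5)/2 = 443.15.
ΔI = 78900 − 66550 = 12350; midpoint Ī = (66550 + 78900)/2 = 72725.
η = (ΔQ/Q̄) ÷ (ΔI/Ī) = (50.7/443.15) ÷ (12350/72725) = 0.674.

0.674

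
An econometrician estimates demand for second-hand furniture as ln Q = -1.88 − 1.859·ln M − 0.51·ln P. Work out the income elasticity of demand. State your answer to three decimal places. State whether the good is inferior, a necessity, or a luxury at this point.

-1.859 (inferior good)

In a log-linear demand, the coefficient on ln M is the income elasticity.
So η = -1.859.
η < 0 ⇒ inferior good.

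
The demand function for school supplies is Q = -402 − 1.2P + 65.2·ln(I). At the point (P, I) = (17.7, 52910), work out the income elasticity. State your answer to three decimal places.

At P = 17.7, I = 52910: Q = 285.898.
Holding P constant, ∂Q/∂I = 65.2/I = 0.00123228.
η_I = (∂Q/∂I)·(I/Q) = 0.00123228 × (52910/285.898) = 0.228.

0.228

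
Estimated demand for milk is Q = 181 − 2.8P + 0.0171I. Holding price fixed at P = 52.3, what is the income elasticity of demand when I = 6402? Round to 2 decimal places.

0.76

At P = 52.3, I = 6402: Q = 144.034.
Holding P constant, ∂Q/∂I = 0.0171.
η_I = (∂Q/∂I)·(I/Q) = 0.0171 × (6402/144.034) = 0.76.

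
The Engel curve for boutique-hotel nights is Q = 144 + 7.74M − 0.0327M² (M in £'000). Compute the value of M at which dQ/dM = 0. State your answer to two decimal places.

dQ/dM = 7.74 − 0.0654M.
The good is inferior where dQ/dM < 0. Setting dQ/dM = 0 gives M = 7.74 / 0.0654 = 118.35.

118.35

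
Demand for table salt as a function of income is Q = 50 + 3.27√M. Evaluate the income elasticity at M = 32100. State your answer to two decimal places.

0.46

At M = 32100: Q = 635.869.
dQ/dM = 3.27/(2√M) = 0.00912568 at this income.
η = (dQ/dM)·(M/Q) = 0.00912568 × (32100/635.869) = 0.46.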